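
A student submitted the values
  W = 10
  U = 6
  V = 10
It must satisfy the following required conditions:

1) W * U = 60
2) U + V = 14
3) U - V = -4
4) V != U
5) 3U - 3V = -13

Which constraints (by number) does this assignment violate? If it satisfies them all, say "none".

The assignment fails constraints 2 and 5.

1) W * U = 10 * 6 = 60  true
2) U + V = 6 + 10 = 16, not 14  false
3) U - V = 6 - 10 = -4  true
4) V = 10, U = 6; distinct  true
5) 3U - 3V = 3(6) - 3(10) = -12, not -13  false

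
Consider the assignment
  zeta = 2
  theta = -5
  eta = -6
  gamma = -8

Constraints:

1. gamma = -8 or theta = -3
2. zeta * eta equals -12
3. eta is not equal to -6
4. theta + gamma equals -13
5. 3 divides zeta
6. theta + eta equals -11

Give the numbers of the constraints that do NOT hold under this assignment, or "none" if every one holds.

The assignment fails constraints 3 and 5.

1. gamma = -8 = -8 (first disjunct)  OK
2. zeta * eta = 2 * (-6) = -12  OK
3. eta = -6, but -6 is required to differ  FAIL
4. theta + gamma = -5 + (-8) = -13  OK
5. 2 = 3*0 + 2, so 3 does not divide 2  FAIL
6. theta + eta = -5 + (-6) = -11  OK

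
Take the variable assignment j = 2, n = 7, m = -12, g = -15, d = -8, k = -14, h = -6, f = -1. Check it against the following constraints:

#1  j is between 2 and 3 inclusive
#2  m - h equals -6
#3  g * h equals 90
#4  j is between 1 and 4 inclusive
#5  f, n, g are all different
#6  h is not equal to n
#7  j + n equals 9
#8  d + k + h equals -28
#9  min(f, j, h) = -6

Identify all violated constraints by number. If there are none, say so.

No violations.

#1 j = 2 lies in [2, 3]  ✔
#2 m - h = -12 - (-6) = -6  ✔
#3 g * h = -15 * (-6) = 90  ✔
#4 j = 2 lies in [1, 4]  ✔
#5 values -1, 7, -15 are pairwise distinct  ✔
#6 h = -6, n = 7; distinct  ✔
#7 j + n = 2 + 7 = 9  ✔
#8 d + k + h = -8 + (-14) + (-6) = -28  ✔
#9 min(-1, 2, -6) = -6  ✔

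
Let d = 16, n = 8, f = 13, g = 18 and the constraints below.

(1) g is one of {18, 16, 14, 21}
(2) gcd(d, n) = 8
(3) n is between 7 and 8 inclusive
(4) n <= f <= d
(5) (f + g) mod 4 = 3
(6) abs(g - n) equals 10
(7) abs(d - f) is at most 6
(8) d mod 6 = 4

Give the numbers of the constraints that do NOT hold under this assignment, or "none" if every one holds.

The assignment satisfies every constraint.

(1) g = 18 is in {18, 16, 14, 21} — satisfied.
(2) gcd(16, 8) = 8 — satisfied.
(3) n = 8 lies in [7, 8] — satisfied.
(4) values 8 <= 13 <= 16 — satisfied.
(5) f + g = 31; 31 mod 4 = 3 — satisfied.
(6) abs(18 - 8) = 10 — satisfied.
(7) abs(16 - 13) = 3; 3 ≤ 6 — satisfied.
(8) 16 mod 6 = 4 — satisfied.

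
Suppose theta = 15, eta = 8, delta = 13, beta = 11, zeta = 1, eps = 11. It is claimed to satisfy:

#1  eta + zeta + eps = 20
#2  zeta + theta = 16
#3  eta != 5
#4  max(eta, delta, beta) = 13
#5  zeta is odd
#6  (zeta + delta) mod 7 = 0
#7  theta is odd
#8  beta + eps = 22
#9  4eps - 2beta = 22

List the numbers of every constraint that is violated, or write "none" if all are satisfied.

#1 eta + zeta + eps = 8 + 1 + 11 = 20  ✓
#2 zeta + theta = 1 + 15 = 16  ✓
#3 eta = 8, and 8 ≠ 5  ✓
#4 max(8, 13, 11) = 13  ✓
#5 zeta = 1 is odd  ✓
#6 zeta + delta = 14; 14 mod 7 = 0  ✓
#7 theta = 15 is odd  ✓
#8 beta + eps = 11 + 11 = 22  ✓
#9 4eps - 2beta = 4(11) - 2(11) = 22  ✓

All constraints are satisfied.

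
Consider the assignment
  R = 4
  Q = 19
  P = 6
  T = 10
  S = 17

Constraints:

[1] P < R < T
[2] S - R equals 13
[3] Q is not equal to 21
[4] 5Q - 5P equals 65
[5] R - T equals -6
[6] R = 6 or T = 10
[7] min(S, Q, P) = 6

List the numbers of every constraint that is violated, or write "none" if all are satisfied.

[1] values 6, 4, 10; P = 6 is not < R = 4 — fails.
[2] S - R = 17 - 4 = 13 — holds.
[3] Q = 19, and 19 ≠ 21 — holds.
[4] 5Q - 5P = 5(19) - 5(6) = 65 — holds.
[5] R - T = 4 - 10 = -6 — holds.
[6] R = 4 ≠ 6, but T = 10 = 10 (second disjunct) — holds.
[7] min(17, 19, 6) = 6 — holds.

The assignment fails constraint 1.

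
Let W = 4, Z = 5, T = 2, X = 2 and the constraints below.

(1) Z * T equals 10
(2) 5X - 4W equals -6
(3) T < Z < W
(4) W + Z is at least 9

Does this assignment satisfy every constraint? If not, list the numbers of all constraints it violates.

(1) Z * T = 5 * 2 = 10 — holds.
(2) 5X - 4W = 5(2) - 4(4) = -6 — holds.
(3) values 2, 5, 4; Z = 5 is not < W = 4 — fails.
(4) W + Z = 4 + 5 = 9; 9 ≥ 9 — holds.

Constraint 3 does not hold.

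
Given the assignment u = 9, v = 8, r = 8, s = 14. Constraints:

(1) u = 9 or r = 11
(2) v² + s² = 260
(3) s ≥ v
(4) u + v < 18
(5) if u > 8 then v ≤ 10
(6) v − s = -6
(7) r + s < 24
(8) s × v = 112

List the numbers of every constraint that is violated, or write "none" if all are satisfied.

Yes — all constraints hold.

(1) u = 9 = 9 (first disjunct) — holds.
(2) v² + s² = 8² + 14² = 64 + 196 = 260 — holds.
(3) s = 14, v = 8; 14 ≥ 8 — holds.
(4) u + v = 9 + 8 = 17; 17 < 18 — holds.
(5) u = 9 > 8, so we need v ≤ 10; v = 8 ≤ 10 — holds.
(6) v − s = 8 − 14 = -6 — holds.
(7) r + s = 8 + 14 = 22; 22 < 24 — holds.
(8) s × v = 14 × 8 = 112 — holds.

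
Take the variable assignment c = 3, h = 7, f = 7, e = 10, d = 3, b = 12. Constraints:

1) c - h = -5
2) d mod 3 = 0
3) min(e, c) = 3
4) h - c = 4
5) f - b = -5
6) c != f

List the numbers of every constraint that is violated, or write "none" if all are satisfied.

Constraint 1 is violated.

1) c - h = 3 - 7 = -4, not -5 — violated.
2) 3 mod 3 = 0 — OK.
3) min(10, 3) = 3 — OK.
4) h - c = 7 - 3 = 4 — OK.
5) f - b = 7 - 12 = -5 — OK.
6) c = 3, f = 7; distinct — OK.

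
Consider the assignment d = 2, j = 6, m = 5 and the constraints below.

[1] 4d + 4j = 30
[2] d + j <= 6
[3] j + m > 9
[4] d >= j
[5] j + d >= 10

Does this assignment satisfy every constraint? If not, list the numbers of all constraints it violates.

[1] 4d + 4j = 4(2) + 4(6) = 32, not 30 — fails.
[2] d + j = 2 + 6 = 8; 8 > 6, bound 6 not met — fails.
[3] j + m = 6 + 5 = 11; 11 > 9 — holds.
[4] d = 2, j = 6; 2 < 6 (want ≥) — fails.
[5] j + d = 6 + 2 = 8; 8 < 10, bound 10 not met — fails.

Constraints 1, 2, 4, and 5 do not hold.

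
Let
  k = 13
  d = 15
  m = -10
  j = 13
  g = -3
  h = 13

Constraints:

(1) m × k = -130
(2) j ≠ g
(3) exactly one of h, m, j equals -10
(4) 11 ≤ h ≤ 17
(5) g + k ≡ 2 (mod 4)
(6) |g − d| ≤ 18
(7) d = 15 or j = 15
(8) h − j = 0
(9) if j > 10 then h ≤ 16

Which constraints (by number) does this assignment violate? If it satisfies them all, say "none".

(1) m × k = -10 × 13 = -130 — holds.
(2) j = 13, g = -3; distinct — holds.
(3) h=13, m=-10, j=13; 1 of them equals -10 — holds.
(4) h = 13 lies in [11, 17] — holds.
(5) g + k = 10; 10 mod 4 = 2 — holds.
(6) |-3 − 15| = 18; 18 ≤ 18 — holds.
(7) d = 15 = 15 (first disjunct) — holds.
(8) h − j = 13 − 13 = 0 — holds.
(9) j = 13 > 10, so we need h ≤ 16; h = 13 ≤ 16 — holds.

None — every constraint holds.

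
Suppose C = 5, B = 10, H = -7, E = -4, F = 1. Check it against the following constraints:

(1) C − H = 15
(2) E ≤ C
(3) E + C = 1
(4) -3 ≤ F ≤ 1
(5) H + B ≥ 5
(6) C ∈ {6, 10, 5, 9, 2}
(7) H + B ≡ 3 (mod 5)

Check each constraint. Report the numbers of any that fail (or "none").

No — constraints 1, 5 are not satisfied.

(1) C − H = 5 − (-7) = 12, not 15  false
(2) E = -4, C = 5; -4 ≤ 5  true
(3) E + C = -4 + 5 = 1  true
(4) F = 1 lies in [-3, 1]  true
(5) H + B = -7 + 10 = 3; 3 < 5, bound 5 not met  false
(6) C = 5 is in {6, 10, 5, 9, 2}  true
(7) H + B = 3; 3 mod 5 = 3  true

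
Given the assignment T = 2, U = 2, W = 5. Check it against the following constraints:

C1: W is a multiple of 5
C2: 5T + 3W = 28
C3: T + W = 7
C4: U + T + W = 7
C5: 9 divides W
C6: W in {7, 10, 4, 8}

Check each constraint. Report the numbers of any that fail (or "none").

C1: 5 / 5 = 1, so 5 divides 5 — holds.
C2: 5T + 3W = 5(2) + 3(5) = 25, not 28 — fails.
C3: T + W = 2 + 5 = 7 — holds.
C4: U + T + W = 2 + 2 + 5 = 9, not 7 — fails.
C5: 5 = 9*0 + 5, so 9 does not divide 5 — fails.
C6: W = 5 is not in {7, 10, 4, 8} — fails.

Constraints 2, 4, 5, and 6 do not hold.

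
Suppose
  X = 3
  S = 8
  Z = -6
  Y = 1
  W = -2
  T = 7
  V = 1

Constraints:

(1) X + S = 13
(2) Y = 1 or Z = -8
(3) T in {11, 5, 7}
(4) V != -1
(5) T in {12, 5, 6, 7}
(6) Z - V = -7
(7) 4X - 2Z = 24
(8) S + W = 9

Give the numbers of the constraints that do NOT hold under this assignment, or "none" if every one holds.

(1) X + S = 3 + 8 = 11, not 13  ✘
(2) Y = 1 = 1 (first disjunct)  ✔
(3) T = 7 is in {11, 5, 7}  ✔
(4) V = 1, and 1 ≠ -1  ✔
(5) T = 7 is in {12, 5, 6, 7}  ✔
(6) Z - V = -6 - 1 = -7  ✔
(7) 4X - 2Z = 4(3) - 2(-6) = 24  ✔
(8) S + W = 8 + (-2) = 6, not 9  ✘

Constraints 1 and 8 are violated.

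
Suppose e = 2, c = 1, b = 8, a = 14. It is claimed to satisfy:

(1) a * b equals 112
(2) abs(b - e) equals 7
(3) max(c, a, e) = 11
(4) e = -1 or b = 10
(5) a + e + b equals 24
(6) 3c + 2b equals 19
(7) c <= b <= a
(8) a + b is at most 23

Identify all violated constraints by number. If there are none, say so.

Violated: 2, 3, and 4.

(1) a * b = 14 * 8 = 112  yes
(2) abs(8 - 2) = 6, not 7  no
(3) max(1, 14, 2) = 14, not 11  no
(4) e = 2 ≠ -1 and b = 8 ≠ 10; both disjuncts false  no
(5) a + e + b = 14 + 2 + 8 = 24  yes
(6) 3c + 2b = 3(1) + 2(8) = 19  yes
(7) values 1 <= 8 <= 14  yes
(8) a + b = 14 + 8 = 22; 22 ≤ 23  yes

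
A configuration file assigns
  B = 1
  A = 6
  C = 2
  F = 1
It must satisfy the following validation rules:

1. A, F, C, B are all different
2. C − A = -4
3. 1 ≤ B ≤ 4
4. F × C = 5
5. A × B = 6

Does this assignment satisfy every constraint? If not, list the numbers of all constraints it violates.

1. F = B = 1, not all different  false
2. C − A = 2 − 6 = -4  true
3. B = 1 lies in [1, 4]  true
4. F × C = 1 × 2 = 2, not 5  false
5. A × B = 6 × 1 = 6  true

The assignment fails constraints 1 and 4.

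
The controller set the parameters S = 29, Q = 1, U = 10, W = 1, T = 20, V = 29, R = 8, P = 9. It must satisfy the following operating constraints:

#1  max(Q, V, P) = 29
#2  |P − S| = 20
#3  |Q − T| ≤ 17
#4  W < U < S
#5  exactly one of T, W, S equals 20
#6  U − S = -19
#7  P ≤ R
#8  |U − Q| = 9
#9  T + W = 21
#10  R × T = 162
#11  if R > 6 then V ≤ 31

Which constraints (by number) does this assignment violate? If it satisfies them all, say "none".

#1 max(1, 29, 9) = 29 — holds.
#2 |9 − 29| = 20 — holds.
#3 |1 − 20| = 19; 19 > 17, exceeds bound 17 — does not hold.
#4 values 1 < 10 < 29 — holds.
#5 T=20, W=1, S=29; 1 of them equals 20 — holds.
#6 U − S = 10 − 29 = -19 — holds.
#7 P = 9, R = 8; 9 > 8 (want ≤) — does not hold.
#8 |10 − 1| = 9 — holds.
#9 T + W = 20 + 1 = 21 — holds.
#10 R × T = 8 × 20 = 160, not 162 — does not hold.
#11 R = 8 > 6, so we need V ≤ 31; V = 29 ≤ 31 — holds.

Violated: 3, 7, 10.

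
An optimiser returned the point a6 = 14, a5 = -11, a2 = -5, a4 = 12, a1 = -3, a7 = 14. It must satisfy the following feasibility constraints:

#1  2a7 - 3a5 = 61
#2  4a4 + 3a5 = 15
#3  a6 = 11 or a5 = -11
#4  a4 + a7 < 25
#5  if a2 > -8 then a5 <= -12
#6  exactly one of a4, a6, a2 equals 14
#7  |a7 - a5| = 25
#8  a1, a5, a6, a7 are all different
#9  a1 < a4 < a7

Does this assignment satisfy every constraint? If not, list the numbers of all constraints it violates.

#1 2a7 - 3a5 = 2(14) - 3(-11) = 61  OK
#2 4a4 + 3a5 = 4(12) + 3(-11) = 15  OK
#3 a6 = 14 ≠ 11, but a5 = -11 = -11 (second disjunct)  OK
#4 a4 + a7 = 12 + 14 = 26; 26 ≥ 25, bound 25 not met  FAIL
#5 a2 = -5 > -8, so we need a5 ≤ -12; but a5 = -11 > -12  FAIL
#6 a4=12, a6=14, a2=-5; 1 of them equals 14  OK
#7 |14 - (-11)| = 25  OK
#8 a6 = a7 = 14, not all different  FAIL
#9 values -3 < 12 < 14  OK

Violated: 4, 5, and 8.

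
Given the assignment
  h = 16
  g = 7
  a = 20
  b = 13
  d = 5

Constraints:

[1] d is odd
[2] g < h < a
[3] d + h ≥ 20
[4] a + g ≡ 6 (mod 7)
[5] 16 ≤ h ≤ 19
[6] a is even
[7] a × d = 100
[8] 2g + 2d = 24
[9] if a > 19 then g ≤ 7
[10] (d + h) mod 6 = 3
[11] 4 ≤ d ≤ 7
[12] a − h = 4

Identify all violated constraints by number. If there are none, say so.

All constraints are satisfied.

[1] d = 5 is odd — holds.
[2] values 7 < 16 < 20 — holds.
[3] d + h = 5 + 16 = 21; 21 ≥ 20 — holds.
[4] a + g = 27; 27 mod 7 = 6 — holds.
[5] h = 16 lies in [16, 19] — holds.
[6] a = 20 is even — holds.
[7] a × d = 20 × 5 = 100 — holds.
[8] 2g + 2d = 2(7) + 2(5) = 24 — holds.
[9] a = 20 > 19, so we need g ≤ 7; g = 7 ≤ 7 — holds.
[10] d + h = 21; 21 mod 6 = 3 — holds.
[11] d = 5 lies in [4, 7] — holds.
[12] a − h = 20 − 16 = 4 — holds.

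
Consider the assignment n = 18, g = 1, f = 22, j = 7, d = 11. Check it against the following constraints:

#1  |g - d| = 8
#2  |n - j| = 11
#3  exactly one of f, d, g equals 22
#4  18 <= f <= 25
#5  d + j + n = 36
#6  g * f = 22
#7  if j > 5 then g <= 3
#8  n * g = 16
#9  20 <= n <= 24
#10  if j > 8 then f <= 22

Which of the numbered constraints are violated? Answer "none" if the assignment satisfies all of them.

Constraints 1, 8, and 9 do not hold.

#1 |1 - 11| = 10, not 8  false
#2 |18 - 7| = 11  true
#3 f=22, d=11, g=1; 1 of them equals 22  true
#4 f = 22 lies in [18, 25]  true
#5 d + j + n = 11 + 7 + 18 = 36  true
#6 g * f = 1 * 22 = 22  true
#7 j = 7 > 5, so we need g ≤ 3; g = 1 ≤ 3  true
#8 n * g = 18 * 1 = 18, not 16  false
#9 n = 18 is outside [20, 24]  false
#10 j = 7, not > 8; antecedent false, conditional vacuously true  true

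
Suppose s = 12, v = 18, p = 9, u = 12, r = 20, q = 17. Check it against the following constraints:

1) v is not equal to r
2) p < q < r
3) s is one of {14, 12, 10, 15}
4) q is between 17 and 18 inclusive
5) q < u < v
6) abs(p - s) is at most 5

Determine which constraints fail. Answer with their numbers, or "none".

Violated: 5.

1) v = 18, r = 20; distinct  yes
2) values 9 < 17 < 20  yes
3) s = 12 is in {14, 12, 10, 15}  yes
4) q = 17 lies in [17, 18]  yes
5) values 17, 12, 18; q = 17 is not < u = 12  no
6) abs(9 - 12) = 3; 3 ≤ 5  yes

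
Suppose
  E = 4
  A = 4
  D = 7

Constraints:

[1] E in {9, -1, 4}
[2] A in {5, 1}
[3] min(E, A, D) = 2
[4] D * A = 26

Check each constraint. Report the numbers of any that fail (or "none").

No — constraints 2, 3, 4 are not satisfied.

[1] E = 4 is in {9, -1, 4} — satisfied.
[2] A = 4 is not in {5, 1} — violated.
[3] min(4, 4, 7) = 4, not 2 — violated.
[4] D * A = 7 * 4 = 28, not 26 — violated.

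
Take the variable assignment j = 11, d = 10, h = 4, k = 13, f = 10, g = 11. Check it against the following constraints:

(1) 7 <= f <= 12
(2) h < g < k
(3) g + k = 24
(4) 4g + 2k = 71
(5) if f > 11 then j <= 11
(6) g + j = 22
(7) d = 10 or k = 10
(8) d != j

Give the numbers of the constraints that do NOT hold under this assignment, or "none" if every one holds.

(1) f = 10 lies in [7, 12]  yes
(2) values 4 < 11 < 13  yes
(3) g + k = 11 + 13 = 24  yes
(4) 4g + 2k = 4(11) + 2(13) = 70, not 71  no
(5) f = 10, not > 11; antecedent false, conditional vacuously true  yes
(6) g + j = 11 + 11 = 22  yes
(7) d = 10 = 10 (first disjunct)  yes
(8) d = 10, j = 11; distinct  yes

Violated: 4.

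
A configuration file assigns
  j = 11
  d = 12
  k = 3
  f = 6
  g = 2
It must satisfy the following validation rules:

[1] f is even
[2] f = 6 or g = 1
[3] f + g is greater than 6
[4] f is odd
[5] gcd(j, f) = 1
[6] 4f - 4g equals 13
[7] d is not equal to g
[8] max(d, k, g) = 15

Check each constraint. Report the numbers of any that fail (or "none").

No — constraints 4, 6, 8 are not satisfied.

[1] f = 6 is even  true
[2] f = 6 = 6 (first disjunct)  true
[3] f + g = 6 + 2 = 8; 8 > 6  true
[4] f = 6 is even  false
[5] gcd(11, 6) = 1  true
[6] 4f - 4g = 4(6) - 4(2) = 16, not 13  false
[7] d = 12, g = 2; distinct  true
[8] max(12, 3, 2) = 12, not 15  false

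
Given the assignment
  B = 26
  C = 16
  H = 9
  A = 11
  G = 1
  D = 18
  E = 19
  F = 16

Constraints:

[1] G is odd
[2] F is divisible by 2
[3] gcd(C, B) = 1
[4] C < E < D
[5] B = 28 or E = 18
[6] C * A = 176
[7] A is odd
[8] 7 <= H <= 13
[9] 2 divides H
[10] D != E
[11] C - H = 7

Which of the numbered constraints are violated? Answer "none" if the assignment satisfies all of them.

No — constraints 3, 4, 5, and 9 are not satisfied.

[1] G = 1 is odd  OK
[2] 16 / 2 = 8, so 2 divides 16  OK
[3] gcd(16, 26) = 2, not 1  FAIL
[4] values 16, 19, 18; E = 19 is not < D = 18  FAIL
[5] B = 26 ≠ 28 and E = 19 ≠ 18; both disjuncts false  FAIL
[6] C * A = 16 * 11 = 176  OK
[7] A = 11 is odd  OK
[8] H = 9 lies in [7, 13]  OK
[9] 9 = 2*4 + 1, so 2 does not divide 9  FAIL
[10] D = 18, E = 19; distinct  OK
[11] C - H = 16 - 9 = 7  OK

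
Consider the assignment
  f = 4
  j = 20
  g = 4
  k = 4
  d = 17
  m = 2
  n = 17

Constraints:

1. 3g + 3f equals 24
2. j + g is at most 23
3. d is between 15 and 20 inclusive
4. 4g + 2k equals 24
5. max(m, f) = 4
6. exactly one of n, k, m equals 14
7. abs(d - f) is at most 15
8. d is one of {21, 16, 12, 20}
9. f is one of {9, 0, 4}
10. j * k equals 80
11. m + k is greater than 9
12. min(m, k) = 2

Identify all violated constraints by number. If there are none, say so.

1. 3g + 3f = 3(4) + 3(4) = 24 — satisfied.
2. j + g = 20 + 4 = 24; 24 > 23, bound 23 not met — violated.
3. d = 17 lies in [15, 20] — satisfied.
4. 4g + 2k = 4(4) + 2(4) = 24 — satisfied.
5. max(2, 4) = 4 — satisfied.
6. n=17, k=4, m=2; 0 of them equal 14, not exactly one — violated.
7. abs(17 - 4) = 13; 13 ≤ 15 — satisfied.
8. d = 17 is not in {21, 16, 12, 20} — violated.
9. f = 4 is in {9, 0, 4} — satisfied.
10. j * k = 20 * 4 = 80 — satisfied.
11. m + k = 2 + 4 = 6; 6 ≤ 9, bound 9 not met — violated.
12. min(2, 4) = 2 — satisfied.

Constraints 2, 6, 8, 11 do not hold.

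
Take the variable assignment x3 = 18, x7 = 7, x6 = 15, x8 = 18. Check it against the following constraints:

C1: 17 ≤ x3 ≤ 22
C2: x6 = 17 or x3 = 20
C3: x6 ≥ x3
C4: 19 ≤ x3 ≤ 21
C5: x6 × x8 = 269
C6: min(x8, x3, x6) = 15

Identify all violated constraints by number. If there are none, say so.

C1: x3 = 18 lies in [17, 22] — holds.
C2: x6 = 15 ≠ 17 and x3 = 18 ≠ 20; both disjuncts false — fails.
C3: x6 = 15, x3 = 18; 15 < 18 (want ≥) — fails.
C4: x3 = 18 is outside [19, 21] — fails.
C5: x6 × x8 = 15 × 18 = 270, not 269 — fails.
C6: min(18, 18, 15) = 15 — holds.

No — constraints 2, 3, 4, 5 are not satisfied.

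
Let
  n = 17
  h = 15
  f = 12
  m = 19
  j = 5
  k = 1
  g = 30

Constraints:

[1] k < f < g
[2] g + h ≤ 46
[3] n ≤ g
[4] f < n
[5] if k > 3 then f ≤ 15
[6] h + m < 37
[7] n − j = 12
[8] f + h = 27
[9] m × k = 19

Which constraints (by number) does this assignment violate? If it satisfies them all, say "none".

[1] values 1 < 12 < 30  yes
[2] g + h = 30 + 15 = 45; 45 ≤ 46  yes
[3] n = 17, g = 30; 17 ≤ 30  yes
[4] f = 12, n = 17; 12 < 17  yes
[5] k = 1, not > 3; antecedent false, conditional vacuously true  yes
[6] h + m = 15 + 19 = 34; 34 < 37  yes
[7] n − j = 17 − 5 = 12  yes
[8] f + h = 12 + 15 = 27  yes
[9] m × k = 19 × 1 = 19  yes

All constraints are satisfied.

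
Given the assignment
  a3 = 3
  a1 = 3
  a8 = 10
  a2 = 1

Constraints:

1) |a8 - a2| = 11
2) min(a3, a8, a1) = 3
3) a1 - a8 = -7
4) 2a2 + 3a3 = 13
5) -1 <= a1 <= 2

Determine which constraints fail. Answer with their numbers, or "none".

1) |10 - 1| = 9, not 11 — violated.
2) min(3, 10, 3) = 3 — OK.
3) a1 - a8 = 3 - 10 = -7 — OK.
4) 2a2 + 3a3 = 2(1) + 3(3) = 11, not 13 — violated.
5) a1 = 3 is outside [-1, 2] — violated.

Violated: 1, 4, 5.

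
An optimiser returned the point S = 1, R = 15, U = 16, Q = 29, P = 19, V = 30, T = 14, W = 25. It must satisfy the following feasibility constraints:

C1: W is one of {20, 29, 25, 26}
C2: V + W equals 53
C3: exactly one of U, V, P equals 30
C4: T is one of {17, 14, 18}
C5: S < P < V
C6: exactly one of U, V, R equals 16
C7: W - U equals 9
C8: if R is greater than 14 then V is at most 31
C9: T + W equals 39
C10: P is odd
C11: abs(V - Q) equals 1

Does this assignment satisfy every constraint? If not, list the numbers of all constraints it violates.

Constraint 2 is violated.

C1: W = 25 is in {20, 29, 25, 26}  holds
C2: V + W = 30 + 25 = 55, not 53  fails
C3: U=16, V=30, P=19; 1 of them equals 30  holds
C4: T = 14 is in {17, 14, 18}  holds
C5: values 1 < 19 < 30  holds
C6: U=16, V=30, R=15; 1 of them equals 16  holds
C7: W - U = 25 - 16 = 9  holds
C8: R = 15 > 14, so we need V ≤ 31; V = 30 ≤ 31  holds
C9: T + W = 14 + 25 = 39  holds
C10: P = 19 is odd  holds
C11: abs(30 - 29) = 1  holds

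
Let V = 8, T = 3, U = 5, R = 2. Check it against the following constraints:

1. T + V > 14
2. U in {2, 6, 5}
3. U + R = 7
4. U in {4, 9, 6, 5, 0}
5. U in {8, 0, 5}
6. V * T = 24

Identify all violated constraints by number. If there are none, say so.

Violated: 1.

1. T + V = 3 + 8 = 11; 11 ≤ 14, bound 14 not met — fails.
2. U = 5 is in {2, 6, 5} — holds.
3. U + R = 5 + 2 = 7 — holds.
4. U = 5 is in {4, 9, 6, 5, 0} — holds.
5. U = 5 is in {8, 0, 5} — holds.
6. V * T = 8 * 3 = 24 — holds.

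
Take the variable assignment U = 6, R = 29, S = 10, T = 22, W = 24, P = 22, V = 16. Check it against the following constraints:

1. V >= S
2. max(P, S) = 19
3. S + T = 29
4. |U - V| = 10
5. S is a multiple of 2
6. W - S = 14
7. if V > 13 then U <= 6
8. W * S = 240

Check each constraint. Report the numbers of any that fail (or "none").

No — constraints 2 and 3 are not satisfied.

1. V = 16, S = 10; 16 ≥ 10 — OK.
2. max(22, 10) = 22, not 19 — violated.
3. S + T = 10 + 22 = 32, not 29 — violated.
4. |6 - 16| = 10 — OK.
5. 10 / 2 = 5, so 2 divides 10 — OK.
6. W - S = 24 - 10 = 14 — OK.
7. V = 16 > 13, so we need U ≤ 6; U = 6 ≤ 6 — OK.
8. W * S = 24 * 10 = 240 — OK.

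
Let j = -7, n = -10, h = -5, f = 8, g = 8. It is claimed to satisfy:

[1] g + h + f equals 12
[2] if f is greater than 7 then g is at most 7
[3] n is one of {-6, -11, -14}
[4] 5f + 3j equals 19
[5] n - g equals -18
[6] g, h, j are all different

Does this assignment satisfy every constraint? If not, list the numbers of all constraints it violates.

Constraints 1, 2, and 3 are violated.

[1] g + h + f = 8 + (-5) + 8 = 11, not 12  FAIL
[2] f = 8 > 7, so we need g ≤ 7; but g = 8 > 7  FAIL
[3] n = -10 is not in {-6, -11, -14}  FAIL
[4] 5f + 3j = 5(8) + 3(-7) = 19  OK
[5] n - g = -10 - 8 = -18  OK
[6] values 8, -5, -7 are pairwise distinct  OK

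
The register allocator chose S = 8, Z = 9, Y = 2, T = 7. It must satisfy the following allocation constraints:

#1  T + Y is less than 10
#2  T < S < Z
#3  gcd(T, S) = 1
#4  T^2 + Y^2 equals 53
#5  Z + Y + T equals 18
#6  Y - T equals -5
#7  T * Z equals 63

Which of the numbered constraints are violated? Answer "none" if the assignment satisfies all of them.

#1 T + Y = 7 + 2 = 9; 9 < 10 — holds.
#2 values 7 < 8 < 9 — holds.
#3 gcd(7, 8) = 1 — holds.
#4 T^2 + Y^2 = 7^2 + 2^2 = 49 + 4 = 53 — holds.
#5 Z + Y + T = 9 + 2 + 7 = 18 — holds.
#6 Y - T = 2 - 7 = -5 — holds.
#7 T * Z = 7 * 9 = 63 — holds.

The assignment satisfies every constraint.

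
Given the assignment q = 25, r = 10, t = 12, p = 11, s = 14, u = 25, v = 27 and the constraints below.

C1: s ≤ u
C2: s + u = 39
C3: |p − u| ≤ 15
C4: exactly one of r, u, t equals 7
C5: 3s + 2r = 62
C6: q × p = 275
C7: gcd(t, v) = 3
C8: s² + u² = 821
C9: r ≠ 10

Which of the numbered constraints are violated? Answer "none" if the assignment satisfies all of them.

C1: s = 14, u = 25; 14 ≤ 25  OK
C2: s + u = 14 + 25 = 39  OK
C3: |11 − 25| = 14; 14 ≤ 15  OK
C4: r=10, u=25, t=12; 0 of them equal 7, not exactly one  FAIL
C5: 3s + 2r = 3(14) + 2(10) = 62  OK
C6: q × p = 25 × 11 = 275  OK
C7: gcd(12, 27) = 3  OK
C8: s² + u² = 14² + 25² = 196 + 625 = 821  OK
C9: r = 10, but 10 is required to differ  FAIL

Constraints 4 and 9 do not hold.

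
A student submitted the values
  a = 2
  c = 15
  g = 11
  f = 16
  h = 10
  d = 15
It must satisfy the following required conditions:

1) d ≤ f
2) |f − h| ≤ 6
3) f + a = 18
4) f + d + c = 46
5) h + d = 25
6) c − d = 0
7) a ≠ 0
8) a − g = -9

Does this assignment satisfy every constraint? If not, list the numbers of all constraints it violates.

1) d = 15, f = 16; 15 ≤ 16 — OK.
2) |16 − 10| = 6; 6 ≤ 6 — OK.
3) f + a = 16 + 2 = 18 — OK.
4) f + d + c = 16 + 15 + 15 = 46 — OK.
5) h + d = 10 + 15 = 25 — OK.
6) c − d = 15 − 15 = 0 — OK.
7) a = 2, and 2 ≠ 0 — OK.
8) a − g = 2 − 11 = -9 — OK.

None — every constraint holds.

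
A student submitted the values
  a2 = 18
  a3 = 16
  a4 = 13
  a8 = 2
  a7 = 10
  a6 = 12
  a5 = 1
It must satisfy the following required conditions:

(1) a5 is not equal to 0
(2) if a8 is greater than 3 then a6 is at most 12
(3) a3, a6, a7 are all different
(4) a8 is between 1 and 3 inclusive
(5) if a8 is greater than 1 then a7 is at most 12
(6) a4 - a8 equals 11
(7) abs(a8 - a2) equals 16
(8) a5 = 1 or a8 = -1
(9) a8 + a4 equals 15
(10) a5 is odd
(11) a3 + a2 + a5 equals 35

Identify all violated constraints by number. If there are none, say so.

Yes — all constraints hold.

(1) a5 = 1, and 1 ≠ 0 — OK.
(2) a8 = 2, not > 3; antecedent false, conditional vacuously true — OK.
(3) values 16, 12, 10 are pairwise distinct — OK.
(4) a8 = 2 lies in [1, 3] — OK.
(5) a8 = 2 > 1, so we need a7 ≤ 12; a7 = 10 ≤ 12 — OK.
(6) a4 - a8 = 13 - 2 = 11 — OK.
(7) abs(2 - 18) = 16 — OK.
(8) a5 = 1 = 1 (first disjunct) — OK.
(9) a8 + a4 = 2 + 13 = 15 — OK.
(10) a5 = 1 is odd — OK.
(11) a3 + a2 + a5 = 16 + 18 + 1 = 35 — OK.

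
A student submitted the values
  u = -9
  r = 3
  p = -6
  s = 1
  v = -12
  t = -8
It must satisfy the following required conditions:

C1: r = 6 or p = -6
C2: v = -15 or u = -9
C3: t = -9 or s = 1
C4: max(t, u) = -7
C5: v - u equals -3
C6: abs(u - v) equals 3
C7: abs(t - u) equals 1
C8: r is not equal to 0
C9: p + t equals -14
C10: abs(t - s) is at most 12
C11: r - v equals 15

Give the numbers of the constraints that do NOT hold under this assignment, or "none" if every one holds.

C1: r = 3 ≠ 6, but p = -6 = -6 (second disjunct)  OK
C2: v = -12 ≠ -15, but u = -9 = -9 (second disjunct)  OK
C3: t = -8 ≠ -9, but s = 1 = 1 (second disjunct)  OK
C4: max(-8, -9) = -8, not -7  FAIL
C5: v - u = -12 - (-9) = -3  OK
C6: abs(-9 - (-12)) = 3  OK
C7: abs(-8 - (-9)) = 1  OK
C8: r = 3, and 3 ≠ 0  OK
C9: p + t = -6 + (-8) = -14  OK
C10: abs(-8 - 1) = 9; 9 ≤ 12  OK
C11: r - v = 3 - (-12) = 15  OK

The assignment fails constraint 4.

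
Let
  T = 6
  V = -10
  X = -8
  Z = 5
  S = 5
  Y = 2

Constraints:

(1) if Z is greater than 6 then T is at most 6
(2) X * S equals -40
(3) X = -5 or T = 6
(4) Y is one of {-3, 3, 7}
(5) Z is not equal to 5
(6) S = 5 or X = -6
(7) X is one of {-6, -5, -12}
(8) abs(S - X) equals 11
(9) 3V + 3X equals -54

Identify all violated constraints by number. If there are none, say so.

Constraints 4, 5, 7, and 8 do not hold.

(1) Z = 5, not > 6; antecedent false, conditional vacuously true — holds.
(2) X * S = -8 * 5 = -40 — holds.
(3) X = -8 ≠ -5, but T = 6 = 6 (second disjunct) — holds.
(4) Y = 2 is not in {-3, 3, 7} — fails.
(5) Z = 5, but 5 is required to differ — fails.
(6) S = 5 = 5 (first disjunct) — holds.
(7) X = -8 is not in {-6, -5, -12} — fails.
(8) abs(5 - (-8)) = 13, not 11 — fails.
(9) 3V + 3X = 3(-10) + 3(-8) = -54 — holds.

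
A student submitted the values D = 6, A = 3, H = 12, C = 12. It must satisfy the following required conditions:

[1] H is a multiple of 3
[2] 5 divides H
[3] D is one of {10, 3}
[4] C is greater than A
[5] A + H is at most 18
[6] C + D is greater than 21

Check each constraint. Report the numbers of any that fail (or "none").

[1] 12 / 3 = 4, so 3 divides 12 — satisfied.
[2] 12 = 5*2 + 2, so 5 does not divide 12 — violated.
[3] D = 6 is not in {10, 3} — violated.
[4] C = 12, A = 3; 12 > 3 — satisfied.
[5] A + H = 3 + 12 = 15; 15 ≤ 18 — satisfied.
[6] C + D = 12 + 6 = 18; 18 ≤ 21, bound 21 not met — violated.

Constraints 2, 3, and 6 do not hold.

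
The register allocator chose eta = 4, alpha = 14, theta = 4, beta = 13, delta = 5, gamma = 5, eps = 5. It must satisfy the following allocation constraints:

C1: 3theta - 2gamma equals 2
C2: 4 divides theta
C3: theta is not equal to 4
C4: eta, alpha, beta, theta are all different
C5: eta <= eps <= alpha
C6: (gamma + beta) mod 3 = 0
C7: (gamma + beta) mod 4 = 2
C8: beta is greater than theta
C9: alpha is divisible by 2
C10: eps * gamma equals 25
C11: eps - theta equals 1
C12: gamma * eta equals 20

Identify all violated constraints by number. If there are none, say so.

No — constraints 3, 4 are not satisfied.

C1: 3theta - 2gamma = 3(4) - 2(5) = 2  ✓
C2: 4 / 4 = 1, so 4 divides 4  ✓
C3: theta = 4, but 4 is required to differ  ✗
C4: eta = theta = 4, not all different  ✗
C5: values 4 <= 5 <= 14  ✓
C6: gamma + beta = 18; 18 mod 3 = 0  ✓
C7: gamma + beta = 18; 18 mod 4 = 2  ✓
C8: beta = 13, theta = 4; 13 > 4  ✓
C9: 14 / 2 = 7, so 2 divides 14  ✓
C10: eps * gamma = 5 * 5 = 25  ✓
C11: eps - theta = 5 - 4 = 1  ✓
C12: gamma * eta = 5 * 4 = 20  ✓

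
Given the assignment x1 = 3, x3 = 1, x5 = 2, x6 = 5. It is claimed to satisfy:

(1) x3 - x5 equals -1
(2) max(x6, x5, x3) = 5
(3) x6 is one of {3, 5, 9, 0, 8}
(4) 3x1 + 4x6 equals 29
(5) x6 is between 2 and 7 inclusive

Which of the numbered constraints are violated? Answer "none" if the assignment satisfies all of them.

Yes — all constraints hold.

(1) x3 - x5 = 1 - 2 = -1  holds
(2) max(5, 2, 1) = 5  holds
(3) x6 = 5 is in {3, 5, 9, 0, 8}  holds
(4) 3x1 + 4x6 = 3(3) + 4(5) = 29  holds
(5) x6 = 5 lies in [2, 7]  holds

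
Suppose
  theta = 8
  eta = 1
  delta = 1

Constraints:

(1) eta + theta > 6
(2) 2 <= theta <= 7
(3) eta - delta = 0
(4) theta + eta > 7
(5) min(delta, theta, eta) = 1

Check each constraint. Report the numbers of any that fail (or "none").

(1) eta + theta = 1 + 8 = 9; 9 > 6 — OK.
(2) theta = 8 is outside [2, 7] — violated.
(3) eta - delta = 1 - 1 = 0 — OK.
(4) theta + eta = 8 + 1 = 9; 9 > 7 — OK.
(5) min(1, 8, 1) = 1 — OK.

The assignment fails constraint 2.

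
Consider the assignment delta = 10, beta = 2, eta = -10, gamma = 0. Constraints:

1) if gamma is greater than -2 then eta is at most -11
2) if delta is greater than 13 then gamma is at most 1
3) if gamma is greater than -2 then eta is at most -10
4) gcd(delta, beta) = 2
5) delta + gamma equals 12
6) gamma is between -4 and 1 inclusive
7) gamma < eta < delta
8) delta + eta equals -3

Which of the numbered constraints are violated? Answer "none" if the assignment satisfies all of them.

Constraints 1, 5, 7, and 8 do not hold.

1) gamma = 0 > -2, so we need eta ≤ -11; but eta = -10 > -11 — violated.
2) delta = 10, not > 13; antecedent false, conditional vacuously true — satisfied.
3) gamma = 0 > -2, so we need eta ≤ -10; eta = -10 ≤ -10 — satisfied.
4) gcd(10, 2) = 2 — satisfied.
5) delta + gamma = 10 + 0 = 10, not 12 — violated.
6) gamma = 0 lies in [-4, 1] — satisfied.
7) values 0, -10, 10; gamma = 0 is not < eta = -10 — violated.
8) delta + eta = 10 + (-10) = 0, not -3 — violated.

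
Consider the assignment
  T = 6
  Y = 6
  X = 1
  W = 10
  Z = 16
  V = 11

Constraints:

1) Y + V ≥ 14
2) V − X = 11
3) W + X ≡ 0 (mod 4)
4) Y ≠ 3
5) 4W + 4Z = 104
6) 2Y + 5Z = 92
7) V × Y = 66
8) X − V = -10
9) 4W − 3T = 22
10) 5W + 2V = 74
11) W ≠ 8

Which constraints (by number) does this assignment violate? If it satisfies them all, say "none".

The assignment fails constraints 2, 3, 10.

1) Y + V = 6 + 11 = 17; 17 ≥ 14 — OK.
2) V − X = 11 − 1 = 10, not 11 — violated.
3) W + X = 11; 11 mod 4 = 3, not 0 — violated.
4) Y = 6, and 6 ≠ 3 — OK.
5) 4W + 4Z = 4(10) + 4(16) = 104 — OK.
6) 2Y + 5Z = 2(6) + 5(16) = 92 — OK.
7) V × Y = 11 × 6 = 66 — OK.
8) X − V = 1 − 11 = -10 — OK.
9) 4W − 3T = 4(10) − 3(6) = 22 — OK.
10) 5W + 2V = 5(10) + 2(11) = 72, not 74 — violated.
11) W = 10, and 10 ≠ 8 — OK.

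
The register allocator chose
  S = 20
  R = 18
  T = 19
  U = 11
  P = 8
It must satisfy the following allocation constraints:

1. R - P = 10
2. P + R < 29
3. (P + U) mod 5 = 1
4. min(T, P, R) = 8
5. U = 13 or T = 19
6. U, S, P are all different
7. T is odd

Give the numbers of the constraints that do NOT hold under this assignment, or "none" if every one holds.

The assignment fails constraint 3.

1. R - P = 18 - 8 = 10 — OK.
2. P + R = 8 + 18 = 26; 26 < 29 — OK.
3. P + U = 19; 19 mod 5 = 4, not 1 — violated.
4. min(19, 8, 18) = 8 — OK.
5. U = 11 ≠ 13, but T = 19 = 19 (second disjunct) — OK.
6. values 11, 20, 8 are pairwise distinct — OK.
7. T = 19 is odd — OK.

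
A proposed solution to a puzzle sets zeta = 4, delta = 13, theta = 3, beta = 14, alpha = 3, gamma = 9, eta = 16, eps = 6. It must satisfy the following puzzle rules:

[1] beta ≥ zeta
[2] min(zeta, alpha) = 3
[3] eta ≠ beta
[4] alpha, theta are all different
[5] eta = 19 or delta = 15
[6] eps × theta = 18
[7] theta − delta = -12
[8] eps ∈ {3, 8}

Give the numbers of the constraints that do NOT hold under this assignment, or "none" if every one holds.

[1] beta = 14, zeta = 4; 14 ≥ 4  yes
[2] min(4, 3) = 3  yes
[3] eta = 16, beta = 14; distinct  yes
[4] alpha = theta = 3, not all different  no
[5] eta = 16 ≠ 19 and delta = 13 ≠ 15; both disjuncts false  no
[6] eps × theta = 6 × 3 = 18  yes
[7] theta − delta = 3 − 13 = -10, not -12  no
[8] eps = 6 is not in {3, 8}  no

No — constraints 4, 5, 7, and 8 are not satisfied.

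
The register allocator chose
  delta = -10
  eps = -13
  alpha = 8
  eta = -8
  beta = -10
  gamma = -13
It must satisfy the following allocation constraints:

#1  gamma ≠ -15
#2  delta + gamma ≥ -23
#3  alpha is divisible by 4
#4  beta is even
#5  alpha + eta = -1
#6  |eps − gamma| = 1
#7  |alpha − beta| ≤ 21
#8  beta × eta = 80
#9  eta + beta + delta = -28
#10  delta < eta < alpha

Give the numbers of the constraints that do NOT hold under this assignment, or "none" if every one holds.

Constraints 5, 6 are violated.

#1 gamma = -13, and -13 ≠ -15 — holds.
#2 delta + gamma = -10 + (-13) = -23; -23 ≥ -23 — holds.
#3 8 / 4 = 2, so 4 divides 8 — holds.
#4 beta = -10 is even — holds.
#5 alpha + eta = 8 + (-8) = 0, not -1 — does not hold.
#6 |-13 − (-13)| = 0, not 1 — does not hold.
#7 |8 − (-10)| = 18; 18 ≤ 21 — holds.
#8 beta × eta = -10 × (-8) = 80 — holds.
#9 eta + beta + delta = -8 + (-10) + (-10) = -28 — holds.
#10 values -10 < -8 < 8 — holds.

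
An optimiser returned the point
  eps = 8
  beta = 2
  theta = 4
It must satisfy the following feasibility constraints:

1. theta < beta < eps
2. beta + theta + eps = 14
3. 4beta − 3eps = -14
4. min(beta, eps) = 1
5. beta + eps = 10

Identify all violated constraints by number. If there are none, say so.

1. values 4, 2, 8; theta = 4 is not < beta = 2  ✘
2. beta + theta + eps = 2 + 4 + 8 = 14  ✔
3. 4beta − 3eps = 4(2) − 3(8) = -16, not -14  ✘
4. min(2, 8) = 2, not 1  ✘
5. beta + eps = 2 + 8 = 10  ✔

No — constraints 1, 3, and 4 are not satisfied.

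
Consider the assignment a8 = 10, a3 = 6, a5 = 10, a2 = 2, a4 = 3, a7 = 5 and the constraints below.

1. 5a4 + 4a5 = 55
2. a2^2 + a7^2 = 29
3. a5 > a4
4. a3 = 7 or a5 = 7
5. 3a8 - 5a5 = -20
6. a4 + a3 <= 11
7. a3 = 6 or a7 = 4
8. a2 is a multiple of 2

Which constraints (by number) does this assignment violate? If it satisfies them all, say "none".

1. 5a4 + 4a5 = 5(3) + 4(10) = 55 — OK.
2. a2^2 + a7^2 = 2^2 + 5^2 = 4 + 25 = 29 — OK.
3. a5 = 10, a4 = 3; 10 > 3 — OK.
4. a3 = 6 ≠ 7 and a5 = 10 ≠ 7; both disjuncts false — violated.
5. 3a8 - 5a5 = 3(10) - 5(10) = -20 — OK.
6. a4 + a3 = 3 + 6 = 9; 9 ≤ 11 — OK.
7. a3 = 6 = 6 (first disjunct) — OK.
8. 2 / 2 = 1, so 2 divides 2 — OK.

The assignment fails constraint 4.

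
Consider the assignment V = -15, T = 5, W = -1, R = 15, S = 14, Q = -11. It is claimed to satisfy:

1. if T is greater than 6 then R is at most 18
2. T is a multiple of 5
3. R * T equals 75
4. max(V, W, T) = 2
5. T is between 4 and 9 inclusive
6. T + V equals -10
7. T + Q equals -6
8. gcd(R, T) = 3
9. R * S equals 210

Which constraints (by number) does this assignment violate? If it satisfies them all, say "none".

1. T = 5, not > 6; antecedent false, conditional vacuously true  true
2. 5 / 5 = 1, so 5 divides 5  true
3. R * T = 15 * 5 = 75  true
4. max(-15, -1, 5) = 5, not 2  false
5. T = 5 lies in [4, 9]  true
6. T + V = 5 + (-15) = -10  true
7. T + Q = 5 + (-11) = -6  true
8. gcd(15, 5) = 5, not 3  false
9. R * S = 15 * 14 = 210  true

No — constraints 4 and 8 are not satisfied.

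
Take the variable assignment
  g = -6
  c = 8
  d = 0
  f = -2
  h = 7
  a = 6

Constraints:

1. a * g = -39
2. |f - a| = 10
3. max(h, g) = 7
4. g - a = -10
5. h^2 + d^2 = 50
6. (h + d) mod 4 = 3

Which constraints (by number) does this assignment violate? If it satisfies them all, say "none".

1. a * g = 6 * (-6) = -36, not -39  no
2. |-2 - 6| = 8, not 10  no
3. max(7, -6) = 7  yes
4. g - a = -6 - 6 = -12, not -10  no
5. h^2 + d^2 = 7^2 + 0^2 = 49 + 0 = 49, not 50  no
6. h + d = 7; 7 mod 4 = 3  yes

The assignment fails constraints 1, 2, 4, 5.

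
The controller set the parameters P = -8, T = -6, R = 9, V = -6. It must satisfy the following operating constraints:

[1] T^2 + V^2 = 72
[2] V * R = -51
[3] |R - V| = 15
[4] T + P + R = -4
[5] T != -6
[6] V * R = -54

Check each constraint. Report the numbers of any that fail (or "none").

Constraints 2, 4, and 5 do not hold.

[1] T^2 + V^2 = (-6)^2 + (-6)^2 = 36 + 36 = 72  true
[2] V * R = -6 * 9 = -54, not -51  false
[3] |9 - (-6)| = 15  true
[4] T + P + R = -6 + (-8) + 9 = -5, not -4  false
[5] T = -6, but -6 is required to differ  false
[6] V * R = -6 * 9 = -54  true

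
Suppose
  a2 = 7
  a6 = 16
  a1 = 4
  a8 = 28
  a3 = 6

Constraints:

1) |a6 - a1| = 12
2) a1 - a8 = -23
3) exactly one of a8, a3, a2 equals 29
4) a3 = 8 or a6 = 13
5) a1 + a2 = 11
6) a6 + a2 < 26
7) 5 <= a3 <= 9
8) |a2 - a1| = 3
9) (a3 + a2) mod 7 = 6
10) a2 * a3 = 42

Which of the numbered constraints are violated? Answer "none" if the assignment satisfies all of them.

1) |16 - 4| = 12  holds
2) a1 - a8 = 4 - 28 = -24, not -23  fails
3) a8=28, a3=6, a2=7; 0 of them equal 29, not exactly one  fails
4) a3 = 6 ≠ 8 and a6 = 16 ≠ 13; both disjuncts false  fails
5) a1 + a2 = 4 + 7 = 11  holds
6) a6 + a2 = 16 + 7 = 23; 23 < 26  holds
7) a3 = 6 lies in [5, 9]  holds
8) |7 - 4| = 3  holds
9) a3 + a2 = 13; 13 mod 7 = 6  holds
10) a2 * a3 = 7 * 6 = 42  holds

The assignment fails constraints 2, 3, and 4.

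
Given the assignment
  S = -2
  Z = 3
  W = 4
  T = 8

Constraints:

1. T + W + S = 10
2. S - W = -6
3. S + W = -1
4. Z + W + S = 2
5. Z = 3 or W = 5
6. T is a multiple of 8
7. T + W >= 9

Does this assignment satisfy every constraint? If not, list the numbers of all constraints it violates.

1. T + W + S = 8 + 4 + (-2) = 10  holds
2. S - W = -2 - 4 = -6  holds
3. S + W = -2 + 4 = 2, not -1  fails
4. Z + W + S = 3 + 4 + (-2) = 5, not 2  fails
5. Z = 3 = 3 (first disjunct)  holds
6. 8 / 8 = 1, so 8 divides 8  holds
7. T + W = 8 + 4 = 12; 12 ≥ 9  holds

The assignment fails constraints 3 and 4.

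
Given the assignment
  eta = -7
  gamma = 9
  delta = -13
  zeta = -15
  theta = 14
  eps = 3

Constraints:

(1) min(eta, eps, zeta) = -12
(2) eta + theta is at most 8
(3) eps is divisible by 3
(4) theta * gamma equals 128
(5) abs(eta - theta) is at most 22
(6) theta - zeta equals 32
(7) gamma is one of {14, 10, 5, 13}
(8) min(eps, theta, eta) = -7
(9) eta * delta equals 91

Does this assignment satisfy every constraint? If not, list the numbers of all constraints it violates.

(1) min(-7, 3, -15) = -15, not -12 — does not hold.
(2) eta + theta = -7 + 14 = 7; 7 ≤ 8 — holds.
(3) 3 / 3 = 1, so 3 divides 3 — holds.
(4) theta * gamma = 14 * 9 = 126, not 128 — does not hold.
(5) abs(-7 - 14) = 21; 21 ≤ 22 — holds.
(6) theta - zeta = 14 - (-15) = 29, not 32 — does not hold.
(7) gamma = 9 is not in {14, 10, 5, 13} — does not hold.
(8) min(3, 14, -7) = -7 — holds.
(9) eta * delta = -7 * (-13) = 91 — holds.

The assignment fails constraints 1, 4, 6, 7.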